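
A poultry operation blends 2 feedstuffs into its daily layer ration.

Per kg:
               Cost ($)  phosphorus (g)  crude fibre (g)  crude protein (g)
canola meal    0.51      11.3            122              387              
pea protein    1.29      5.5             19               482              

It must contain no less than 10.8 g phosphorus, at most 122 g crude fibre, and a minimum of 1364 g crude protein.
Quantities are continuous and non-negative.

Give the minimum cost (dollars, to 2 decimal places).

$3.31

Treat it as an LP. Let x1 = kg of canola meal, x2 = kg of pea protein.
Minimise 0.51x1 + 1.29x2 s.t.:
  11.3x1 + 5.5x2 ≥ 10.8   (phosphorus)
  122x1 + 19x2 ≤ 122   (crude fibre)
  387x1 + 482x2 ≥ 1364   (crude protein)
  x1, x2 ≥ 0.
Both inputs are positive at the optimum. The crude fibre and crude protein requirements are met with equality.
Optimal quantities: canola meal = 0.6392 kg, pea protein = 2.317 kg.
Objective = 0.51·0.6392 + 1.29·2.317 = 3.3149.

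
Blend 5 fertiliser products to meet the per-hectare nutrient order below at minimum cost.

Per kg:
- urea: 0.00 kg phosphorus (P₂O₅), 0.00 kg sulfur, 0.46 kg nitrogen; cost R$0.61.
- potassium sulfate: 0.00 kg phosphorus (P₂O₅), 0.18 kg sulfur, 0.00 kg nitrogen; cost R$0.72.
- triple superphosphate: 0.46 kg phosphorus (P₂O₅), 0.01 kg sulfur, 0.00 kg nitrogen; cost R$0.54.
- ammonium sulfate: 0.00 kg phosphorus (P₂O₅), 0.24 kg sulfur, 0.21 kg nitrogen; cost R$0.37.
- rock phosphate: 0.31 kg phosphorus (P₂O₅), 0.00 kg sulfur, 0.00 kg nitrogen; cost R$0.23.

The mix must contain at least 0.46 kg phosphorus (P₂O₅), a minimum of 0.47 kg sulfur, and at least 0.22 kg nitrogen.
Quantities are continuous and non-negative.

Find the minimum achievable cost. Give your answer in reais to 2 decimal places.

R$1.07

Treat it as an LP. Let x1 = kg of urea, x2 = kg of potassium sulfate, x3 = kg of triple superphosphate, x4 = kg of ammonium sulfate, x5 = kg of rock phosphate.
min 0.61x1 + 0.72x2 + 0.54x3 + 0.37x4 + 0.23x5 with:
  0.46x3 + 0.31x5 ≥ 0.46   (phosphorus (P₂O₅))
  0.18x2 + 0.01x3 + 0.24x4 ≥ 0.47   (sulfur)
  0.46x1 + 0.21x4 ≥ 0.22   (nitrogen)
  x1, x2, x3, x4, x5 ≥ 0.
The cheapest feasible vertex uses only ammonium sulfate, rock phosphate; urea, potassium sulfate, triple superphosphate are not used. Binding constraints: phosphorus (P₂O₅) and sulfur.
Optimal quantities: ammonium sulfate = 1.958 kg, rock phosphate = 1.484 kg.
Objective = 0.37·1.958 + 0.23·1.484 = 1.0658.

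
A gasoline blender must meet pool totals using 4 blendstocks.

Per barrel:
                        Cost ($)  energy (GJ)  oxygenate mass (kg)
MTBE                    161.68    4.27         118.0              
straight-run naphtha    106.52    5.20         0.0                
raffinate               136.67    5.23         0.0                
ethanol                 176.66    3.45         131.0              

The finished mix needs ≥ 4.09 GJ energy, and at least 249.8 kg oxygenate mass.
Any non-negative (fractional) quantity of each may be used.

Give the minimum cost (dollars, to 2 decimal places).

Let x1 = barrels of MTBE, x2 = barrels of straight-run naphtha, x3 = barrels of raffinate, x4 = barrels of ethanol.
Minimise 161.68x1 + 106.52x2 + 136.67x3 + 176.66x4 with:
  4.27x1 + 5.2x2 + 5.23x3 + 3.45x4 ≥ 4.09   (energy)
  118x1 + 131x4 ≥ 249.8   (oxygenate mass)
  x1, x2, x3, x4 ≥ 0.
At the optimum only ethanol is positive (MTBE, straight-run naphtha, raffinate = 0). There the oxygenate mass constraint is tight.
Solving gives x4 = 1.9069.
Total cost: 176.66·1.9069 = 336.8730.

$336.87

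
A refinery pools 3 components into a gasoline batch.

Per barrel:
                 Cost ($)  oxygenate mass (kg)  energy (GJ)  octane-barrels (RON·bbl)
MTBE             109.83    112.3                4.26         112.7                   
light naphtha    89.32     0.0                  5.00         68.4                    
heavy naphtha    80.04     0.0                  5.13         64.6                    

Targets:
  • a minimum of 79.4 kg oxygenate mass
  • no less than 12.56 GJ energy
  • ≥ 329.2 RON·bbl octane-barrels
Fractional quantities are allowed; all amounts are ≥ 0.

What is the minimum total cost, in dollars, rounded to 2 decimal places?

This is a linear program. Let x1 = barrels of MTBE, x2 = barrels of light naphtha, x3 = barrels of heavy naphtha.
Minimise 109.83x1 + 89.32x2 + 80.04x3 subject to:
  112.3x1 ≥ 79.4   (oxygenate mass)
  4.26x1 + 5x2 + 5.13x3 ≥ 12.56   (energy)
  112.7x1 + 68.4x2 + 64.6x3 ≥ 329.2   (octane-barrels)
  x1, x2, x3 ≥ 0.
The minimum-cost mix takes nothing from light naphtha — only MTBE, heavy naphtha. The energy and octane-barrels requirements are met with equality.
Solving gives x1 = 2.8962, x3 = 0.043307.
Total cost: 109.83·2.8962 + 80.04·0.043307 = 321.5559.

$321.56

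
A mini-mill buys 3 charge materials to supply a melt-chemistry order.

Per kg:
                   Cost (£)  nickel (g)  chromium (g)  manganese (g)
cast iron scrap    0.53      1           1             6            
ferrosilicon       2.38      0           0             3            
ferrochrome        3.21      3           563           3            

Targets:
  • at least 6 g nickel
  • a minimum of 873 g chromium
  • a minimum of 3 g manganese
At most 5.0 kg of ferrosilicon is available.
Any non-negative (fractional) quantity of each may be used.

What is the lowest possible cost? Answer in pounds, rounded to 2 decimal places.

Let x1 = kg of cast iron scrap, x2 = kg of ferrosilicon, x3 = kg of ferrochrome.
Minimise 0.53x1 + 2.38x2 + 3.21x3 with:
  1x1 + 3x3 ≥ 6   (nickel)
  1x1 + 563x3 ≥ 873   (chromium)
  6x1 + 3x2 + 3x3 ≥ 3   (manganese)
  x2 ≤ 5
  x1, x2, x3 ≥ 0.
The cheapest feasible vertex uses only cast iron scrap, ferrochrome; ferrosilicon is not used. The nickel and chromium requirements are met with equality.
Solving gives x1 = 1.355, x3 = 1.548.
Total cost: 0.53·1.355 + 3.21·1.548 = 5.6872.

£5.69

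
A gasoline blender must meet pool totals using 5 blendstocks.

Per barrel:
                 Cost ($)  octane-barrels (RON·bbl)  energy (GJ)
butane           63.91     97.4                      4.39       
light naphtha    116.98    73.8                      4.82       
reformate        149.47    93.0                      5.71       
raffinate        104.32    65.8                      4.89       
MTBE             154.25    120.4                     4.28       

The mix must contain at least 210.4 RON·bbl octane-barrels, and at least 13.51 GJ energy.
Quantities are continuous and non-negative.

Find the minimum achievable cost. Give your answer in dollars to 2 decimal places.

$196.68

Let x1 = barrels of butane, x2 = barrels of light naphtha, x3 = barrels of reformate, x4 = barrels of raffinate, x5 = barrels of MTBE.
Minimize 63.91x1 + 116.98x2 + 149.47x3 + 104.32x4 + 154.25x5 s.t.:
  97.4x1 + 73.8x2 + 93x3 + 65.8x4 + 120.4x5 ≥ 210.4   (octane-barrels)
  4.39x1 + 4.82x2 + 5.71x3 + 4.89x4 + 4.28x5 ≥ 13.51   (energy)
  x1, x2, x3, x4, x5 ≥ 0.
The optimal basis is {butane}; light naphtha, reformate, raffinate, MTBE drop out. There the energy constraint is tight.
Optimal quantities: butane = 3.0774 barrels.
Cost = 63.91·3.0774 = 196.6766.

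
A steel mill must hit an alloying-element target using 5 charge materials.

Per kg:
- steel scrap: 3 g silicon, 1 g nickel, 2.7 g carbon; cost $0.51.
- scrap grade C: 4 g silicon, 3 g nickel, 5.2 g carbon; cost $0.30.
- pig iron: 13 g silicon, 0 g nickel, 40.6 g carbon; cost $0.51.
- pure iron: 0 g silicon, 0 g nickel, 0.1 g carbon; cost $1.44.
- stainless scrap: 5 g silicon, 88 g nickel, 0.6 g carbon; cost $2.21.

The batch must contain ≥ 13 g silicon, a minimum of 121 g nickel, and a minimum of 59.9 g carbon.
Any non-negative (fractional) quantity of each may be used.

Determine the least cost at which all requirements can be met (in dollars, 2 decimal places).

Let x1 = kg of steel scrap, x2 = kg of scrap grade C, x3 = kg of pig iron, x4 = kg of pure iron, x5 = kg of stainless scrap.
Minimise 0.51x1 + 0.3x2 + 0.51x3 + 1.44x4 + 2.21x5 subject to:
  3x1 + 4x2 + 13x3 + 5x5 ≥ 13   (silicon)
  1x1 + 3x2 + 88x5 ≥ 121   (nickel)
  2.7x1 + 5.2x2 + 40.6x3 + 0.1x4 + 0.6x5 ≥ 59.9   (carbon)
  x1, x2, x3, x4, x5 ≥ 0.
The minimum-cost mix takes nothing from steel scrap, scrap grade C, pure iron — only pig iron, stainless scrap. There the nickel and carbon constraints are tight.
So pig iron = 1.455 kg, stainless scrap = 1.375 kg.
Cost = 0.51·1.455 + 2.21·1.375 = 3.7808.

$3.78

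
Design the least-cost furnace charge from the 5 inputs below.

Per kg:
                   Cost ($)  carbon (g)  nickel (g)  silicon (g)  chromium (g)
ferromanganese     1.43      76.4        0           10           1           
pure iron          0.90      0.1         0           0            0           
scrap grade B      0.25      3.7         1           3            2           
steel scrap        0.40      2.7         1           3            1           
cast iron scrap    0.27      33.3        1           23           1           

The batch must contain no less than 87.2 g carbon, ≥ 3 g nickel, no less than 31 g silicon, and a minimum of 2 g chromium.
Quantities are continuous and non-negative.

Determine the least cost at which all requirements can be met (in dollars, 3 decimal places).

$0.801

Let x1 = kg of ferromanganese, x2 = kg of pure iron, x3 = kg of scrap grade B, x4 = kg of steel scrap, x5 = kg of cast iron scrap.
min 1.43x1 + 0.9x2 + 0.25x3 + 0.4x4 + 0.27x5 with:
  76.4x1 + 0.1x2 + 3.7x3 + 2.7x4 + 33.3x5 ≥ 87.2   (carbon)
  1x3 + 1x4 + 1x5 ≥ 3   (nickel)
  10x1 + 3x3 + 3x4 + 23x5 ≥ 31   (silicon)
  1x1 + 2x3 + 1x4 + 1x5 ≥ 2   (chromium)
  x1, x2, x3, x4, x5 ≥ 0.
At the optimum only scrap grade B, cast iron scrap are positive (ferromanganese, pure iron, steel scrap = 0). The carbon and nickel requirements are met with equality.
That vertex is x3 = 0.4291, x5 = 2.571.
Hence cost = 0.25·0.4291 + 0.27·2.571 = $0.80145.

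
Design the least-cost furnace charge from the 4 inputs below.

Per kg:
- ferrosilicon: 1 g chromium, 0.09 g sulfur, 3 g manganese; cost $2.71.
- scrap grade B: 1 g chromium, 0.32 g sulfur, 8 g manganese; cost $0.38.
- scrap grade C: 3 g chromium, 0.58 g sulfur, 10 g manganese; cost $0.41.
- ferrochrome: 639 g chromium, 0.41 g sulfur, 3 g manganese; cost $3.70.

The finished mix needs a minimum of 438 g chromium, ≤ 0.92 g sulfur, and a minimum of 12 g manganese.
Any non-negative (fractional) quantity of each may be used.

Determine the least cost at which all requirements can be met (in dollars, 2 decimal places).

$2.93

Let x1 = kg of ferrosilicon, x2 = kg of scrap grade B, x3 = kg of scrap grade C, x4 = kg of ferrochrome.
Minimise 2.71x1 + 0.38x2 + 0.41x3 + 3.7x4 with:
  1x1 + 1x2 + 3x3 + 639x4 ≥ 438   (chromium)
  0.09x1 + 0.32x2 + 0.58x3 + 0.41x4 ≤ 0.92   (sulfur)
  3x1 + 8x2 + 10x3 + 3x4 ≥ 12   (manganese)
  x1, x2, x3, x4 ≥ 0.
At the optimum only scrap grade C, ferrochrome are positive (ferrosilicon, scrap grade B = 0). The chromium and manganese requirements are met with equality.
So scrap grade C = 0.9958 kg, ferrochrome = 0.6808 kg.
Cost = 0.41·0.9958 + 3.7·0.6808 = 2.9272.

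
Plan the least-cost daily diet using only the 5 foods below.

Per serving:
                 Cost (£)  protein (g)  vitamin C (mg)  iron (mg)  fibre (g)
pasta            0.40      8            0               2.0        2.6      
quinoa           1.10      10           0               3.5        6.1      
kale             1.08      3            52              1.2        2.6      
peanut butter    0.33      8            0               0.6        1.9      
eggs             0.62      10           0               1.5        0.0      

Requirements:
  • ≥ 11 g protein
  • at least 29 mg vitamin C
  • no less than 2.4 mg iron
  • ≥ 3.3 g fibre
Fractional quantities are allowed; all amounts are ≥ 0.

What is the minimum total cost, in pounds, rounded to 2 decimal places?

£1.04

Set it up as a linear program. Let x1 = servings of pasta, x2 = servings of quinoa, x3 = servings of kale, x4 = servings of peanut butter, x5 = servings of eggs.
min 0.4x1 + 1.1x2 + 1.08x3 + 0.33x4 + 0.62x5 s.t.:
  8x1 + 10x2 + 3x3 + 8x4 + 10x5 ≥ 11   (protein)
  52x3 ≥ 29   (vitamin C)
  2x1 + 3.5x2 + 1.2x3 + 0.6x4 + 1.5x5 ≥ 2.4   (iron)
  2.6x1 + 6.1x2 + 2.6x3 + 1.9x4 ≥ 3.3   (fibre)
  x1, x2, x3, x4, x5 ≥ 0.
The optimal basis is {pasta, kale, peanut butter}; quinoa, eggs drop out. There the protein, vitamin C, iron constraints are tight.
Optimal quantities: pasta = 0.7366 servings, kale = 0.5577 servings, peanut butter = 0.4293 servings.
Total cost: 0.4·0.7366 + 1.08·0.5577 + 0.33·0.4293 = 1.0386.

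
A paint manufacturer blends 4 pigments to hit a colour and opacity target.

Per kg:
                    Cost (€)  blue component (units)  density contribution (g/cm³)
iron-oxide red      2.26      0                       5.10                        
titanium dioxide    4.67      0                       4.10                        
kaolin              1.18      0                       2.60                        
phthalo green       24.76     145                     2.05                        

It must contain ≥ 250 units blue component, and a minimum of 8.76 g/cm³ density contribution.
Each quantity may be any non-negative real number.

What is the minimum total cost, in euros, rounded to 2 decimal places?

€45.01

Set it up as a linear program. Let x1 = kg of iron-oxide red, x2 = kg of titanium dioxide, x3 = kg of kaolin, x4 = kg of phthalo green.
min 2.26x1 + 4.67x2 + 1.18x3 + 24.76x4 with:
  145x4 ≥ 250   (blue component)
  5.1x1 + 4.1x2 + 2.6x3 + 2.05x4 ≥ 8.76   (density contribution)
  x1, x2, x3, x4 ≥ 0.
The cheapest feasible vertex uses only iron-oxide red, phthalo green; titanium dioxide, kaolin are not used. There the blue component and density contribution constraints are tight.
Solving gives x1 = 1.02461, x4 = 1.72414.
Objective = 2.26·1.02461 + 24.76·1.72414 = 45.0053.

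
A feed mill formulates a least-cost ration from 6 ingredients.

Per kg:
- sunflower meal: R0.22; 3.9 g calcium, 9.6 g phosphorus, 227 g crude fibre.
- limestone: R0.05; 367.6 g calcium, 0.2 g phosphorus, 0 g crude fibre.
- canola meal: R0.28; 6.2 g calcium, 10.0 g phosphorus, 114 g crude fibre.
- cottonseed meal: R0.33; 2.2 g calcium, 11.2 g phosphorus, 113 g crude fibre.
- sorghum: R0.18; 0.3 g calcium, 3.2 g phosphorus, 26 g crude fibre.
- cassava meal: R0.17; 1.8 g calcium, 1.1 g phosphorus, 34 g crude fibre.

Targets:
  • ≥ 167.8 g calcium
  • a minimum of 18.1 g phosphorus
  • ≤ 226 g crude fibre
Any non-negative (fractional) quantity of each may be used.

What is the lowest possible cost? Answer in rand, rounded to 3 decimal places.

This is a linear program. Let x1 = kg of sunflower meal, x2 = kg of limestone, x3 = kg of canola meal, x4 = kg of cottonseed meal, x5 = kg of sorghum, x6 = kg of cassava meal.
min 0.22x1 + 0.05x2 + 0.28x3 + 0.33x4 + 0.18x5 + 0.17x6 s.t.:
  3.9x1 + 367.6x2 + 6.2x3 + 2.2x4 + 0.3x5 + 1.8x6 ≥ 167.8   (calcium)
  9.6x1 + 0.2x2 + 10x3 + 11.2x4 + 3.2x5 + 1.1x6 ≥ 18.1   (phosphorus)
  227x1 + 114x3 + 113x4 + 26x5 + 34x6 ≤ 226   (crude fibre)
  x1, x2, x3, x4, x5, x6 ≥ 0.
The cheapest feasible vertex uses only sunflower meal, limestone, canola meal; cottonseed meal, sorghum, cassava meal are not used. Binding constraints: calcium, phosphorus, crude fibre.
So sunflower meal = 0.1755 kg, limestone = 0.4271 kg, canola meal = 1.633 kg.
Hence cost = 0.22·0.1755 + 0.05·0.4271 + 0.28·1.633 = R0.51721.

R0.517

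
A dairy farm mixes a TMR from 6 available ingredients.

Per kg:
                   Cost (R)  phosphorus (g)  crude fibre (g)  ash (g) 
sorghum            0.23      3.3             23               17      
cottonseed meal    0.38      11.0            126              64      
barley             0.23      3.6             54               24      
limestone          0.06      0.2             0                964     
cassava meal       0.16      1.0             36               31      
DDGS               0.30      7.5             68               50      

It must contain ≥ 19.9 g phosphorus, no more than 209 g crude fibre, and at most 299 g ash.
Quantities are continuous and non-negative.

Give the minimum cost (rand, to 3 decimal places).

Set it up as a linear program. Let x1 = kg of sorghum, x2 = kg of cottonseed meal, x3 = kg of barley, x4 = kg of limestone, x5 = kg of cassava meal, x6 = kg of DDGS.
Minimize 0.23x1 + 0.38x2 + 0.23x3 + 0.06x4 + 0.16x5 + 0.3x6 subject to:
  3.3x1 + 11x2 + 3.6x3 + 0.2x4 + 1x5 + 7.5x6 ≥ 19.9   (phosphorus)
  23x1 + 126x2 + 54x3 + 36x5 + 68x6 ≤ 209   (crude fibre)
  17x1 + 64x2 + 24x3 + 964x4 + 31x5 + 50x6 ≤ 299   (ash)
  x1, x2, x3, x4, x5, x6 ≥ 0.
The optimal basis is {cottonseed meal, DDGS}; sorghum, barley, limestone, cassava meal drop out. Binding constraints: phosphorus and crude fibre.
Optimal quantities: cottonseed meal = 1.088 kg, DDGS = 1.058 kg.
Cost = 0.38·1.088 + 0.3·1.058 = 0.73084.

R0.731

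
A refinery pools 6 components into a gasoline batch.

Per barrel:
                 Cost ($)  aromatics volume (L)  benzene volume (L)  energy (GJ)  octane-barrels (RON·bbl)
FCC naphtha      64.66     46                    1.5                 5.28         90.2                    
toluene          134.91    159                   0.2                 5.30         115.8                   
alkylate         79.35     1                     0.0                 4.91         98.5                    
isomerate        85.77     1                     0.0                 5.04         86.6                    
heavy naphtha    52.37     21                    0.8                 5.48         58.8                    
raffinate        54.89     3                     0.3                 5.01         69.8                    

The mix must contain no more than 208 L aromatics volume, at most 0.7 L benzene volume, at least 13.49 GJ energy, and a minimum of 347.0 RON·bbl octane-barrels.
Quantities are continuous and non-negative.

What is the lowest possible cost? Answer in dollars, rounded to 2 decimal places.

$275.80

Let x1 = barrels of FCC naphtha, x2 = barrels of toluene, x3 = barrels of alkylate, x4 = barrels of isomerate, x5 = barrels of heavy naphtha, x6 = barrels of raffinate.
Minimize 64.66x1 + 134.91x2 + 79.35x3 + 85.77x4 + 52.37x5 + 54.89x6 s.t.:
  46x1 + 159x2 + 1x3 + 1x4 + 21x5 + 3x6 ≤ 208   (aromatics volume)
  1.5x1 + 0.2x2 + 0.8x5 + 0.3x6 ≤ 0.7   (benzene volume)
  5.28x1 + 5.3x2 + 4.91x3 + 5.04x4 + 5.48x5 + 5.01x6 ≥ 13.49   (energy)
  90.2x1 + 115.8x2 + 98.5x3 + 86.6x4 + 58.8x5 + 69.8x6 ≥ 347   (octane-barrels)
  x1, x2, x3, x4, x5, x6 ≥ 0.
At the optimum only FCC naphtha, alkylate are positive (toluene, isomerate, heavy naphtha, raffinate = 0). Binding constraints: benzene volume and octane-barrels.
So FCC naphtha = 0.46667 barrels, alkylate = 3.0955 barrels.
Total cost: 64.66·0.46667 + 79.35·3.0955 = 275.8028.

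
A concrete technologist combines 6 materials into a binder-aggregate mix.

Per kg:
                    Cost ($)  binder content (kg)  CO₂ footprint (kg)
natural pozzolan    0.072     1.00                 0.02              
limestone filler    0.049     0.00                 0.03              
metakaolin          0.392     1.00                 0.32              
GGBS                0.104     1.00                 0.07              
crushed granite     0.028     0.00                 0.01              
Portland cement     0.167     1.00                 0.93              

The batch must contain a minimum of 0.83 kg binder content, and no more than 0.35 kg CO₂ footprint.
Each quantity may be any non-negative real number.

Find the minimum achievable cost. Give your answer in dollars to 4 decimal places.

$0.0598

This is a linear program. Let x1 = kg of natural pozzolan, x2 = kg of limestone filler, x3 = kg of metakaolin, x4 = kg of GGBS, x5 = kg of crushed granite, x6 = kg of Portland cement.
min 0.072x1 + 0.049x2 + 0.392x3 + 0.104x4 + 0.028x5 + 0.167x6 s.t.:
  1x1 + 1x3 + 1x4 + 1x6 ≥ 0.83   (binder content)
  0.02x1 + 0.03x2 + 0.32x3 + 0.07x4 + 0.01x5 + 0.93x6 ≤ 0.35   (CO₂ footprint)
  x1, x2, x3, x4, x5, x6 ≥ 0.
At the optimum only natural pozzolan is positive (limestone filler, metakaolin, GGBS, crushed granite, Portland cement = 0). There the binder content constraint is tight.
So natural pozzolan = 0.83 kg.
Cost = 0.072·0.83 = 0.059760.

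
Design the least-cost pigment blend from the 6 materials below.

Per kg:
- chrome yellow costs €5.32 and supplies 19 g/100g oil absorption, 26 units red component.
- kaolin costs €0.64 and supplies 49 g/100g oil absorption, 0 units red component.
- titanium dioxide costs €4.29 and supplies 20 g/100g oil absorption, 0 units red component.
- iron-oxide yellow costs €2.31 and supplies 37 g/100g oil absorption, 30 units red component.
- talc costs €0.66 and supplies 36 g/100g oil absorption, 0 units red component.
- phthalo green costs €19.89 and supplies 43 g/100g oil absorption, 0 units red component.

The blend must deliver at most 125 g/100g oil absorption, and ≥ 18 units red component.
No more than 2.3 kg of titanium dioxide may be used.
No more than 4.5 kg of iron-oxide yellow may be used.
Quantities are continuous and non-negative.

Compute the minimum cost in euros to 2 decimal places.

Let x1 = kg of chrome yellow, x2 = kg of kaolin, x3 = kg of titanium dioxide, x4 = kg of iron-oxide yellow, x5 = kg of talc, x6 = kg of phthalo green.
min 5.32x1 + 0.64x2 + 4.29x3 + 2.31x4 + 0.66x5 + 19.89x6 subject to:
  19x1 + 49x2 + 20x3 + 37x4 + 36x5 + 43x6 ≤ 125   (oil absorption)
  26x1 + 30x4 ≥ 18   (red component)
  x3 ≤ 2.3
  x4 ≤ 4.5
  x1, x2, x3, x4, x5, x6 ≥ 0.
The cheapest feasible vertex uses only iron-oxide yellow; chrome yellow, kaolin, titanium dioxide, talc, phthalo green are not used. The red component requirement is met with equality.
Solving gives x4 = 0.6.
Objective = 2.31·0.6 = 1.3860.

€1.39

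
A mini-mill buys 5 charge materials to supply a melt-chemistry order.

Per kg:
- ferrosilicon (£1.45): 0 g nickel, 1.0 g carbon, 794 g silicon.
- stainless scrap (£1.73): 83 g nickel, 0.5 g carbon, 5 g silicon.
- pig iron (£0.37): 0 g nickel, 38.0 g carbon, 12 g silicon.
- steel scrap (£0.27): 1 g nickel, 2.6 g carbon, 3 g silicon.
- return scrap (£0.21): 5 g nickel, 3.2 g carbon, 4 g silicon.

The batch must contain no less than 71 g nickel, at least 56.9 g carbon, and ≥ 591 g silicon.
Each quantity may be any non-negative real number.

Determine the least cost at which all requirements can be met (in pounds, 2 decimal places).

Let x1 = kg of ferrosilicon, x2 = kg of stainless scrap, x3 = kg of pig iron, x4 = kg of steel scrap, x5 = kg of return scrap.
min 1.45x1 + 1.73x2 + 0.37x3 + 0.27x4 + 0.21x5 with:
  83x2 + 1x4 + 5x5 ≥ 71   (nickel)
  1x1 + 0.5x2 + 38x3 + 2.6x4 + 3.2x5 ≥ 56.9   (carbon)
  794x1 + 5x2 + 12x3 + 3x4 + 4x5 ≥ 591   (silicon)
  x1, x2, x3, x4, x5 ≥ 0.
The cheapest feasible vertex uses only ferrosilicon, stainless scrap, pig iron; steel scrap, return scrap are not used. There the nickel, carbon, silicon constraints are tight.
So ferrosilicon = 0.7168 kg, stainless scrap = 0.8554 kg, pig iron = 1.467 kg.
Hence cost = 1.45·0.7168 + 1.73·0.8554 + 0.37·1.467 = £3.0620.

£3.06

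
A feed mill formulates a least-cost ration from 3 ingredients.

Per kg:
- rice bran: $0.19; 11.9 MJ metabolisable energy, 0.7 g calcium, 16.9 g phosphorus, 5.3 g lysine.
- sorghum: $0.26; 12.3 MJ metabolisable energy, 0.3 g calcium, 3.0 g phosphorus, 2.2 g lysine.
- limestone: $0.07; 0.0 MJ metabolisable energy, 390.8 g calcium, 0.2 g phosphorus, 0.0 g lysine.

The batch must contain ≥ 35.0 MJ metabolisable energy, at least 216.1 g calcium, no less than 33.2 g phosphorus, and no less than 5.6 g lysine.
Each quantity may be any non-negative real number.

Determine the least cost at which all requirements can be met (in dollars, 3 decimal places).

$0.597

This is a linear program. Let x1 = kg of rice bran, x2 = kg of sorghum, x3 = kg of limestone.
Minimise 0.19x1 + 0.26x2 + 0.07x3 s.t.:
  11.9x1 + 12.3x2 ≥ 35   (metabolisable energy)
  0.7x1 + 0.3x2 + 390.8x3 ≥ 216.1   (calcium)
  16.9x1 + 3x2 + 0.2x3 ≥ 33.2   (phosphorus)
  5.3x1 + 2.2x2 ≥ 5.6   (lysine)
  x1, x2, x3 ≥ 0.
At the optimum only rice bran, limestone are positive (sorghum = 0). The metabolisable energy and calcium requirements are met with equality.
Solving gives x1 = 2.941, x3 = 0.5477.
Cost = 0.19·2.941 + 0.07·0.5477 = 0.59713.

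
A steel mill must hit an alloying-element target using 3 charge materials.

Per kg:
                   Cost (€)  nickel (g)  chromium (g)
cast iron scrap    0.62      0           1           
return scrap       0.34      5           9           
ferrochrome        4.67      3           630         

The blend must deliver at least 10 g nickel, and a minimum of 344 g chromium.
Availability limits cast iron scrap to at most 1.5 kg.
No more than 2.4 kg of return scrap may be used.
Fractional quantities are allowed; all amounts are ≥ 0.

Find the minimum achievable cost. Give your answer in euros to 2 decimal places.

Treat it as an LP. Let x1 = kg of cast iron scrap, x2 = kg of return scrap, x3 = kg of ferrochrome.
Minimise 0.62x1 + 0.34x2 + 4.67x3 subject to:
  5x2 + 3x3 ≥ 10   (nickel)
  1x1 + 9x2 + 630x3 ≥ 344   (chromium)
  x1 ≤ 1.5
  x2 ≤ 2.4
  x1, x2, x3 ≥ 0.
The minimum-cost mix takes nothing from cast iron scrap — only return scrap, ferrochrome. The nickel and chromium requirements are met with equality.
So return scrap = 1.687 kg, ferrochrome = 0.5219 kg.
Hence cost = 0.34·1.687 + 4.67·0.5219 = €3.0109.

€3.01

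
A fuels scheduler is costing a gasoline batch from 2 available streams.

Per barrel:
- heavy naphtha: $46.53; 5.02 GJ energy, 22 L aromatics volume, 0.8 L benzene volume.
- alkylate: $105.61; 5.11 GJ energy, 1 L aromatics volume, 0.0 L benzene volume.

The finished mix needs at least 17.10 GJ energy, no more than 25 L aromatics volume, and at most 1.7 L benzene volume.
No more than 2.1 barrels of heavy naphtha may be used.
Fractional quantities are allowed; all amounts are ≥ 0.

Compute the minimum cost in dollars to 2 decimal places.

$294.46

Let x1 = barrels of heavy naphtha, x2 = barrels of alkylate.
Minimize 46.53x1 + 105.61x2 subject to:
  5.02x1 + 5.11x2 ≥ 17.1   (energy)
  22x1 + 1x2 ≤ 25   (aromatics volume)
  0.8x1 ≤ 1.7   (benzene volume)
  x1 ≤ 2.1
  x1, x2 ≥ 0.
Both inputs are positive at the optimum. There the energy and aromatics volume constraints are tight.
That vertex is x1 = 1.03026, x2 = 2.33426.
Total cost: 46.53·1.03026 + 105.61·2.33426 = 294.4592.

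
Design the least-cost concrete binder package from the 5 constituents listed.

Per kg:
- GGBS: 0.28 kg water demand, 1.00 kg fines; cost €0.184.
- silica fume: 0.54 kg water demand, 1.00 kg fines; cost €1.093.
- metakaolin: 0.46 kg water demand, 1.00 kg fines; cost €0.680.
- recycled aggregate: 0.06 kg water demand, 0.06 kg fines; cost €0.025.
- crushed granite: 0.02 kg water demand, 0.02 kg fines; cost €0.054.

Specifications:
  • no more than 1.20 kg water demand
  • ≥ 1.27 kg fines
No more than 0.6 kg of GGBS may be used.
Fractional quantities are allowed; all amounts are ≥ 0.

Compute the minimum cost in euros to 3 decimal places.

This is a linear program. Let x1 = kg of GGBS, x2 = kg of silica fume, x3 = kg of metakaolin, x4 = kg of recycled aggregate, x5 = kg of crushed granite.
Minimise 0.184x1 + 1.093x2 + 0.68x3 + 0.025x4 + 0.054x5 with:
  0.28x1 + 0.54x2 + 0.46x3 + 0.06x4 + 0.02x5 ≤ 1.2   (water demand)
  1x1 + 1x2 + 1x3 + 0.06x4 + 0.02x5 ≥ 1.27   (fines)
  x1 ≤ 0.6
  x1, x2, x3, x4, x5 ≥ 0.
The optimal basis is {GGBS, recycled aggregate}; silica fume, metakaolin, crushed granite drop out. There the fines and the GGBS cap constraints are tight.
Solving gives x1 = 0.6, x4 = 11.17.
Cost = 0.184·0.6 + 0.025·11.17 = 0.38965.

€0.390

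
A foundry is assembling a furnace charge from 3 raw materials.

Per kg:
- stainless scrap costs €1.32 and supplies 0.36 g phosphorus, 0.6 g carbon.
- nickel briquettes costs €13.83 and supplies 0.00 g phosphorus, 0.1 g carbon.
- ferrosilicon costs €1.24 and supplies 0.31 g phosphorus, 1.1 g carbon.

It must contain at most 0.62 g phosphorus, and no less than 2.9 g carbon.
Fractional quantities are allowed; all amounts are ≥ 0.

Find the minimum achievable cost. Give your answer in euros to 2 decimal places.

Let x1 = kg of stainless scrap, x2 = kg of nickel briquettes, x3 = kg of ferrosilicon.
Minimise 1.32x1 + 13.83x2 + 1.24x3 s.t.:
  0.36x1 + 0.31x3 ≤ 0.62   (phosphorus)
  0.6x1 + 0.1x2 + 1.1x3 ≥ 2.9   (carbon)
  x1, x2, x3 ≥ 0.
The cheapest feasible vertex uses only nickel briquettes, ferrosilicon; stainless scrap is not used. There the phosphorus and carbon constraints are tight.
So nickel briquettes = 7 kg, ferrosilicon = 2 kg.
Objective = 13.83·7 + 1.24·2 = 99.2900.

€99.29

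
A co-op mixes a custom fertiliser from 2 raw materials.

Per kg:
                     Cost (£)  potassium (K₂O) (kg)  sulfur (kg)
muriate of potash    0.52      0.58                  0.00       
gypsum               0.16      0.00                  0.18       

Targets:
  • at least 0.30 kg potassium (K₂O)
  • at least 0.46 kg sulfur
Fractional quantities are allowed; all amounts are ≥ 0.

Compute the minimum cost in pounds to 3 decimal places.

£0.678

Let x1 = kg of muriate of potash, x2 = kg of gypsum.
min 0.52x1 + 0.16x2 s.t.:
  0.58x1 ≥ 0.3   (potassium (K₂O))
  0.18x2 ≥ 0.46   (sulfur)
  x1, x2 ≥ 0.
Both inputs are positive at the optimum. Binding constraints: potassium (K₂O) and sulfur.
So muriate of potash = 0.5172 kg, gypsum = 2.556 kg.
Hence cost = 0.52·0.5172 + 0.16·2.556 = £0.67790.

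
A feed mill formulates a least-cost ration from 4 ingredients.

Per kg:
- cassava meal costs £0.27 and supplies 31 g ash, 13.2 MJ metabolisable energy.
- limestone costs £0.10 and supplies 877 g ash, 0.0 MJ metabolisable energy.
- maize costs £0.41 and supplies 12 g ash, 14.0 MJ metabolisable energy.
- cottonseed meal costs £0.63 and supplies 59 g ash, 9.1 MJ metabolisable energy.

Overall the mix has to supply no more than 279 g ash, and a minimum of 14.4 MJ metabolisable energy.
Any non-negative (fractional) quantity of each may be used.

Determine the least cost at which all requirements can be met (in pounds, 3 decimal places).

This is a linear program. Let x1 = kg of cassava meal, x2 = kg of limestone, x3 = kg of maize, x4 = kg of cottonseed meal.
Minimise 0.27x1 + 0.1x2 + 0.41x3 + 0.63x4 with:
  31x1 + 877x2 + 12x3 + 59x4 ≤ 279   (ash)
  13.2x1 + 14x3 + 9.1x4 ≥ 14.4   (metabolisable energy)
  x1, x2, x3, x4 ≥ 0.
The cheapest feasible vertex uses only cassava meal; limestone, maize, cottonseed meal are not used. The metabolisable energy requirement is met with equality.
Solving gives x1 = 1.091.
Objective = 0.27·1.091 = 0.29457.

£0.295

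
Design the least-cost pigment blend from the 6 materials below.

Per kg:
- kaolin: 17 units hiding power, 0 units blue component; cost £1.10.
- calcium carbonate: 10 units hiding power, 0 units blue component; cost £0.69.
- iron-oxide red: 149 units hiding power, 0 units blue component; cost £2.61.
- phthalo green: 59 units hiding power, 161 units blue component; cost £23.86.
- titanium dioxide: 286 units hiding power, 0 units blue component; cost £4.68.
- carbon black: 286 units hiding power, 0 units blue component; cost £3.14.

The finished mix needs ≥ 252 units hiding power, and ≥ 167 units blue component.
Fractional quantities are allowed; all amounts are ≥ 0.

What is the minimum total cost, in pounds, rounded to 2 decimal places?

Let x1 = kg of kaolin, x2 = kg of calcium carbonate, x3 = kg of iron-oxide red, x4 = kg of phthalo green, x5 = kg of titanium dioxide, x6 = kg of carbon black.
Minimize 1.1x1 + 0.69x2 + 2.61x3 + 23.86x4 + 4.68x5 + 3.14x6 subject to:
  17x1 + 10x2 + 149x3 + 59x4 + 286x5 + 286x6 ≥ 252   (hiding power)
  161x4 ≥ 167   (blue component)
  x1, x2, x3, x4, x5, x6 ≥ 0.
At the optimum only phthalo green, carbon black are positive (kaolin, calcium carbonate, iron-oxide red, titanium dioxide = 0). There the hiding power and blue component constraints are tight.
That vertex is x4 = 1.037, x6 = 0.6671.
Objective = 23.86·1.037 + 3.14·0.6671 = 26.8375.

£26.84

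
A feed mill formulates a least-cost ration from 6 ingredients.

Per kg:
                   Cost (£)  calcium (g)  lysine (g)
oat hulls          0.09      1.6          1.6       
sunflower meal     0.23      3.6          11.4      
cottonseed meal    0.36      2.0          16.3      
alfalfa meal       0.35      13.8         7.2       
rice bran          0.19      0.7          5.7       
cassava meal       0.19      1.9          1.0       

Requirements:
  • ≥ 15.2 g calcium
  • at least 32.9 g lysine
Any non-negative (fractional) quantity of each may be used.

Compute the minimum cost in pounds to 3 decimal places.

£0.749

Let x1 = kg of oat hulls, x2 = kg of sunflower meal, x3 = kg of cottonseed meal, x4 = kg of alfalfa meal, x5 = kg of rice bran, x6 = kg of cassava meal.
Minimise 0.09x1 + 0.23x2 + 0.36x3 + 0.35x4 + 0.19x5 + 0.19x6 s.t.:
  1.6x1 + 3.6x2 + 2x3 + 13.8x4 + 0.7x5 + 1.9x6 ≥ 15.2   (calcium)
  1.6x1 + 11.4x2 + 16.3x3 + 7.2x4 + 5.7x5 + 1x6 ≥ 32.9   (lysine)
  x1, x2, x3, x4, x5, x6 ≥ 0.
At the optimum only sunflower meal, alfalfa meal are positive (oat hulls, cottonseed meal, rice bran, cassava meal = 0). Binding constraints: calcium and lysine.
Solving gives x2 = 2.622, x4 = 0.4174.
Objective = 0.23·2.622 + 0.35·0.4174 = 0.74915.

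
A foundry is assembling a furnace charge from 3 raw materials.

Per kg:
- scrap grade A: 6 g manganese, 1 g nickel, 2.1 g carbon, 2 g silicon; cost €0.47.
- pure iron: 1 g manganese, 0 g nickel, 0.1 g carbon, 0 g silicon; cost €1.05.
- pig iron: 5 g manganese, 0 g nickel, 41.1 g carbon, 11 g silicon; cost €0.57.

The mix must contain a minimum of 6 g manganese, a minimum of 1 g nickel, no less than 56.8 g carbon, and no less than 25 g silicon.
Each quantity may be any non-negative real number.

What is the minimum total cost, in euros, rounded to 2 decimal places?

€1.66

Let x1 = kg of scrap grade A, x2 = kg of pure iron, x3 = kg of pig iron.
min 0.47x1 + 1.05x2 + 0.57x3 with:
  6x1 + 1x2 + 5x3 ≥ 6   (manganese)
  1x1 ≥ 1   (nickel)
  2.1x1 + 0.1x2 + 41.1x3 ≥ 56.8   (carbon)
  2x1 + 11x3 ≥ 25   (silicon)
  x1, x2, x3 ≥ 0.
The cheapest feasible vertex uses only scrap grade A, pig iron; pure iron is not used. Binding constraints: nickel and silicon.
That vertex is x1 = 1, x3 = 2.091.
Hence cost = 0.47·1 + 0.57·2.091 = €1.6619.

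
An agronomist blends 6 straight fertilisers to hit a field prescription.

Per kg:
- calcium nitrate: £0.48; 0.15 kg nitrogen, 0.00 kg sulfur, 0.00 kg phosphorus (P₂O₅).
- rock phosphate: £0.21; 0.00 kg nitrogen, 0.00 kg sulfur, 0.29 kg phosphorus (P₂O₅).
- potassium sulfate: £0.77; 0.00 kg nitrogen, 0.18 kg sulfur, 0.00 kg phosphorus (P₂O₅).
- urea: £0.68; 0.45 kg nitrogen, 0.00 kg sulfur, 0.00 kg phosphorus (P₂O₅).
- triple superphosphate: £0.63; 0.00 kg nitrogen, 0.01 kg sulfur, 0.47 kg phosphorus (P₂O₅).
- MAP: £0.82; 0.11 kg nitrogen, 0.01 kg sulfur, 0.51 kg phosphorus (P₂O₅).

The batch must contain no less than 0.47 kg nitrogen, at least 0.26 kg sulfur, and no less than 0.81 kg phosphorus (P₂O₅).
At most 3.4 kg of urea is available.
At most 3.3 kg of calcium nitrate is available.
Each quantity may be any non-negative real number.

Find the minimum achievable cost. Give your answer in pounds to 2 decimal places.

£2.41

Let x1 = kg of calcium nitrate, x2 = kg of rock phosphate, x3 = kg of potassium sulfate, x4 = kg of urea, x5 = kg of triple superphosphate, x6 = kg of MAP.
Minimise 0.48x1 + 0.21x2 + 0.77x3 + 0.68x4 + 0.63x5 + 0.82x6 subject to:
  0.15x1 + 0.45x4 + 0.11x6 ≥ 0.47   (nitrogen)
  0.18x3 + 0.01x5 + 0.01x6 ≥ 0.26   (sulfur)
  0.29x2 + 0.47x5 + 0.51x6 ≥ 0.81   (phosphorus (P₂O₅))
  x4 ≤ 3.4
  x1 ≤ 3.3
  x1, x2, x3, x4, x5, x6 ≥ 0.
The minimum-cost mix takes nothing from calcium nitrate, triple superphosphate, MAP — only rock phosphate, potassium sulfate, urea. The nitrogen, sulfur, phosphorus (P₂O₅) requirements are met with equality.
Optimal quantities: rock phosphate = 2.793 kg, potassium sulfate = 1.444 kg, urea = 1.044 kg.
Total cost: 0.21·2.793 + 0.77·1.444 + 0.68·1.044 = 2.4083.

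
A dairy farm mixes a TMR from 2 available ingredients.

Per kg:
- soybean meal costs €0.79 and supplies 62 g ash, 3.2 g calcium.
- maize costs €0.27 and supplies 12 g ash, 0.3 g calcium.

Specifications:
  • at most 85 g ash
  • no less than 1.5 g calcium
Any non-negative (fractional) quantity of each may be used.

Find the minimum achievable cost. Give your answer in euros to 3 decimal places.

This is a linear program. Let x1 = kg of soybean meal, x2 = kg of maize.
Minimise 0.79x1 + 0.27x2 with:
  62x1 + 12x2 ≤ 85   (ash)
  3.2x1 + 0.3x2 ≥ 1.5   (calcium)
  x1, x2 ≥ 0.
The minimum-cost mix takes nothing from maize — only soybean meal. There the calcium constraint is tight.
So soybean meal = 0.4688 kg.
Objective = 0.79·0.4688 = 0.37035.

€0.370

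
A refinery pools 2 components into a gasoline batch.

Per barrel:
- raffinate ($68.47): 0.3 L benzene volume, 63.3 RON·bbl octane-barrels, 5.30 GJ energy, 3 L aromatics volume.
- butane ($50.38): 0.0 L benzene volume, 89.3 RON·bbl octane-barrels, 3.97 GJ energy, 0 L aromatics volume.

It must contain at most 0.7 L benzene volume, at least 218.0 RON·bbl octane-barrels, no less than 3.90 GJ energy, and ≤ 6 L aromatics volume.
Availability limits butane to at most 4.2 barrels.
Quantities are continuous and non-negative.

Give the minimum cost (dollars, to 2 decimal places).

$122.99

Let x1 = barrels of raffinate, x2 = barrels of butane.
Minimize 68.47x1 + 50.38x2 subject to:
  0.3x1 ≤ 0.7   (benzene volume)
  63.3x1 + 89.3x2 ≥ 218   (octane-barrels)
  5.3x1 + 3.97x2 ≥ 3.9   (energy)
  3x1 ≤ 6   (aromatics volume)
  x2 ≤ 4.2
  x1, x2 ≥ 0.
At the optimum only butane is positive (raffinate = 0). The octane-barrels requirement is met with equality.
So butane = 2.4412 barrels.
Hence cost = 50.38·2.4412 = $122.9877.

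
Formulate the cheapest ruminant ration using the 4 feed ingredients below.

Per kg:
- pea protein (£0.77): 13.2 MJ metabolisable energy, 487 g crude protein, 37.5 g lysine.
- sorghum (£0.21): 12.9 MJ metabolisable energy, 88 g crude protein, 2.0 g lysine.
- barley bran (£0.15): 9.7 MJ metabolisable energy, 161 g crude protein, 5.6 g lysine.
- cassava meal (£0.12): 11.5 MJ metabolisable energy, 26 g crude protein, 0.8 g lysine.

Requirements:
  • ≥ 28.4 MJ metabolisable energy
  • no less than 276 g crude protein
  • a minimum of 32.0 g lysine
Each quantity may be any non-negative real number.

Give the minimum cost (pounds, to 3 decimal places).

£0.735

Set it up as a linear program. Let x1 = kg of pea protein, x2 = kg of sorghum, x3 = kg of barley bran, x4 = kg of cassava meal.
Minimize 0.77x1 + 0.21x2 + 0.15x3 + 0.12x4 subject to:
  13.2x1 + 12.9x2 + 9.7x3 + 11.5x4 ≥ 28.4   (metabolisable energy)
  487x1 + 88x2 + 161x3 + 26x4 ≥ 276   (crude protein)
  37.5x1 + 2x2 + 5.6x3 + 0.8x4 ≥ 32   (lysine)
  x1, x2, x3, x4 ≥ 0.
The minimum-cost mix takes nothing from sorghum, cassava meal — only pea protein, barley bran. Binding constraints: metabolisable energy and lysine.
That vertex is x1 = 0.5222, x3 = 2.217.
Total cost: 0.77·0.5222 + 0.15·2.217 = 0.73464.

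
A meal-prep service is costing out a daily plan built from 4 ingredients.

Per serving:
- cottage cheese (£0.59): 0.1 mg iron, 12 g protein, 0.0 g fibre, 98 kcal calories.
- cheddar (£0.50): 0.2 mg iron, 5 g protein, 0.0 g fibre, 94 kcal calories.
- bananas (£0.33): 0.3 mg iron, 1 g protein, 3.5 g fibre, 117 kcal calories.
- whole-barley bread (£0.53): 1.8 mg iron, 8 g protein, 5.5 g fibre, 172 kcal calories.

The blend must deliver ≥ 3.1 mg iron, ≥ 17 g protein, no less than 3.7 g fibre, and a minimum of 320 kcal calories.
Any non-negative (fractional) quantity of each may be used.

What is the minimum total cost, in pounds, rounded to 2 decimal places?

Set it up as a linear program. Let x1 = servings of cottage cheese, x2 = servings of cheddar, x3 = servings of bananas, x4 = servings of whole-barley bread.
Minimize 0.59x1 + 0.5x2 + 0.33x3 + 0.53x4 subject to:
  0.1x1 + 0.2x2 + 0.3x3 + 1.8x4 ≥ 3.1   (iron)
  12x1 + 5x2 + 1x3 + 8x4 ≥ 17   (protein)
  3.5x3 + 5.5x4 ≥ 3.7   (fibre)
  98x1 + 94x2 + 117x3 + 172x4 ≥ 320   (calories)
  x1, x2, x3, x4 ≥ 0.
The cheapest feasible vertex uses only cottage cheese, whole-barley bread; cheddar, bananas are not used. Binding constraints: iron and protein.
That vertex is x1 = 0.2788, x4 = 1.707.
Cost = 0.59·0.2788 + 0.53·1.707 = 1.0692.

£1.07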